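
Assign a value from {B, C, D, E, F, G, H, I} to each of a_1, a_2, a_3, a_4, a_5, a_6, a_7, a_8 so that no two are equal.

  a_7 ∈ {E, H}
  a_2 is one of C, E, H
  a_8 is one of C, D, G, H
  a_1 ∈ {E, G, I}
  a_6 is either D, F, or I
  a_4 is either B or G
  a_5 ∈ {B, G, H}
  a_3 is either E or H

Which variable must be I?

a_1

Among the 8 variables, F fits only a_6 (and all 8 values in {B, C, D, E, F, G, H, I} must be used), so a_6 = F.
The 7 still-open variables together cover exactly {B, C, D, E, G, H, I} — 7 values for 7 variables — and D appears only in a_8's list, so a_8 = D.
The 6 still-open variables draw from only 6 values {B, C, E, G, H, I}, so each is used; only a_2 can be C, hence a_2 = C.
The 5 still-open variables together cover exactly {B, E, G, H, I} — 5 values for 5 variables — and I appears only in a_1's list, so a_1 = I.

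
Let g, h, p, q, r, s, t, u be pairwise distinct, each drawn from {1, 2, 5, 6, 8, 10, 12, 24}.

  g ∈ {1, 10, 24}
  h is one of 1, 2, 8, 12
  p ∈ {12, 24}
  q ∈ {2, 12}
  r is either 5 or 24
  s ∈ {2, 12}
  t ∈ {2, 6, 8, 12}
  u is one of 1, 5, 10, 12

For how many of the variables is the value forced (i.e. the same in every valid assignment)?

The 8 variables together cover exactly {1, 2, 5, 6, 8, 10, 12, 24} — 8 values for 8 variables — and 6 appears only in t's list, so t = 6.
The 7 still-open variables together cover exactly {1, 2, 5, 8, 10, 12, 24} — 7 values for 7 variables — and 8 appears only in h's list, so h = 8.
q and s share exactly the 2 values {2, 12}; by pigeonhole those values go to them, so strike 2, 12 from p, u.
That leaves p = 24. Strike 24 from g, r.
r must be 5 (only option left). Strike 5 from u.
Determined: h=8, p=24, r=5, t=6. The other variables each still have more than one consistent value. That makes 4.

4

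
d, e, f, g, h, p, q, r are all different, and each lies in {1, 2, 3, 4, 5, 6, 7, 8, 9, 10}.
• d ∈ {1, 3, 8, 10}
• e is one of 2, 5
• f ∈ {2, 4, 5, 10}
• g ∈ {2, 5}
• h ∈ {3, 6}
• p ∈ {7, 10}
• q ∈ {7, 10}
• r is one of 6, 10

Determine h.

e and g between them cover only {2, 5} — a naked pair. Remove those values from f.
p and q share exactly the 2 values {7, 10}; by pigeonhole those values go to them, so strike 7, 10 from d, f, r.
f must be 4 (only option left).
r has just one choice, so r = 6. So h can't be 6.
So h = 3.

3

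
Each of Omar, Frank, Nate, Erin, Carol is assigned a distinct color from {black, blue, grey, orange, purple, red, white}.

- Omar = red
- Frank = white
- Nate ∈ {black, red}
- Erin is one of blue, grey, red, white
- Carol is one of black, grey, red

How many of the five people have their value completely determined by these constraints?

Omar must be red (only option left). Strike red from Nate, Erin, Carol.
Frank's domain is down to {white}, so Frank = white. Strike white from Erin.
Nate has just one choice, so Nate = black. Strike black from Carol.
That leaves Carol = grey. Eliminate grey elsewhere: Erin.
Erin has just one choice, so Erin = blue.
Every person is fixed: Omar=red, Frank=white, Nate=black, Erin=blue, Carol=grey. That makes 5.

5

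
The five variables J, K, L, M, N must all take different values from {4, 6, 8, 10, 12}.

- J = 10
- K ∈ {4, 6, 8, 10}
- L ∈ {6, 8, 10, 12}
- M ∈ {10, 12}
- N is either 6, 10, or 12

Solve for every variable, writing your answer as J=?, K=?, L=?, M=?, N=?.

J has just one choice, so J = 10. Remove 10 from K, L, M, N.
M must be 12 (only option left). Eliminate 12 elsewhere: L, N.
That leaves N = 6. Strike 6 from K, L.
L must be 8 (only option left). Strike 8 from K.
K has just one choice, so K = 4.

J=10, K=4, L=8, M=12, N=6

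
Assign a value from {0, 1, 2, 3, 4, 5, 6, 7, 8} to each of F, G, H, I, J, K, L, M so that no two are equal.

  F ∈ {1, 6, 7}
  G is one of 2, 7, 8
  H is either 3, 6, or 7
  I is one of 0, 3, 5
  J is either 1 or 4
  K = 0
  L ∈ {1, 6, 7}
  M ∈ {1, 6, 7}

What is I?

K has just one choice, so K = 0. Eliminate 0 elsewhere: I.
The 3 variables F, L, M are confined to {1, 6, 7}, which locks those values in; drop them from G, H, J.
H's domain is down to {3}, so H = 3. So I can't be 3.
So I = 5.

5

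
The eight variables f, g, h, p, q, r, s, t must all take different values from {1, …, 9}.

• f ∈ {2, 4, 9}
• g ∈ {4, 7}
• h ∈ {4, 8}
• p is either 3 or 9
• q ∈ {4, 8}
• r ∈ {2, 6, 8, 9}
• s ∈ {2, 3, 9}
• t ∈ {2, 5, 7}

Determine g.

The 8 variables draw from only 8 values {2, 3, 4, 5, 6, 7, 8, 9}, so each is used; only t can be 5, hence t = 5.
The 7 still-open variables draw from only 7 values {2, 3, 4, 6, 7, 8, 9}, so each is used; only r can be 6, hence r = 6.
The 6 still-open variables draw from only 6 values {2, 3, 4, 7, 8, 9}, so each is used; only g can be 7, hence g = 7.

7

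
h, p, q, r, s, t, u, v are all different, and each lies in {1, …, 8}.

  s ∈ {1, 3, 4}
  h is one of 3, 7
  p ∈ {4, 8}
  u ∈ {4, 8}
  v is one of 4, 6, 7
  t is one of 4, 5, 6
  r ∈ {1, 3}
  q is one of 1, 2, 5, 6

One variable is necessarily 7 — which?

The 8 variables draw from only 8 values {1, 2, 3, 4, 5, 6, 7, 8}, so each is used; only q can be 2, hence q = 2.
The 7 still-open variables draw from only 7 values {1, 3, 4, 5, 6, 7, 8}, so each is used; only t can be 5, hence t = 5.
Among the 6 still-open variables, 6 fits only v (and all 6 values in {1, 3, 4, 6, 7, 8} must be used), so v = 6.
The 5 still-open variables draw from only 5 values {1, 3, 4, 7, 8}, so each is used; only h can be 7, hence h = 7.

h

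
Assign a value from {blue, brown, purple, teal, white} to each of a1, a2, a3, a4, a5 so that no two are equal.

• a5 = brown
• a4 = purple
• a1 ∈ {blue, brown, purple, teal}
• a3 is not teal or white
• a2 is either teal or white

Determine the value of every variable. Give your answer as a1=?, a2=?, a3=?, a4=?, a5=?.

a4 must be purple (only option left). Remove purple from a1, a3.
a5's domain is down to {brown}, so a5 = brown. Strike brown from a1, a3.
a3 has just one choice, so a3 = blue. Remove blue from a1.
a1 must be teal (only option left). Strike teal from a2.
That leaves a2 = white.

a1=teal, a2=white, a3=blue, a4=purple, a5=brown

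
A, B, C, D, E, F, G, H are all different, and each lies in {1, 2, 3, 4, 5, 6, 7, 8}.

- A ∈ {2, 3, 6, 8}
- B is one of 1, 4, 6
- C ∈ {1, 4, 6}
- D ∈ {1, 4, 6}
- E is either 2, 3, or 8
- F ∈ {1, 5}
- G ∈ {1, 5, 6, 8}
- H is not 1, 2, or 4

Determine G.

8

The 8 variables draw from only 8 values {1, 2, 3, 4, 5, 6, 7, 8}, so each is used; only H can be 7, hence H = 7.
The 3 variables B, C, D are confined to {1, 4, 6}, which locks those values in; drop them from A, F, G.
F must be 5 (only option left). So G can't be 5.
So G = 8.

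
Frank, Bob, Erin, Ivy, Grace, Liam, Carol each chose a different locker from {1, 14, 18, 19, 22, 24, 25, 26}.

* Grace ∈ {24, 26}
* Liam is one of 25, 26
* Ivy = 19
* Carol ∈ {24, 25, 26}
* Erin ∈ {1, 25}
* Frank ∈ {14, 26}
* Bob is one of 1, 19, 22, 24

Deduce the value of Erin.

Ivy must be 19 (only option left). Eliminate 19 elsewhere: Bob.
Among the 6 still-open variables, 14 fits only Frank (and all 6 values in {1, 14, 22, 24, 25, 26} must be used), so Frank = 14.
The 5 still-open variables draw from only 5 values {1, 22, 24, 25, 26}, so each is used; only Bob can be 22, hence Bob = 22.
Among the 4 still-open variables, 1 fits only Erin (and all 4 values in {1, 24, 25, 26} must be used), so Erin = 1.

1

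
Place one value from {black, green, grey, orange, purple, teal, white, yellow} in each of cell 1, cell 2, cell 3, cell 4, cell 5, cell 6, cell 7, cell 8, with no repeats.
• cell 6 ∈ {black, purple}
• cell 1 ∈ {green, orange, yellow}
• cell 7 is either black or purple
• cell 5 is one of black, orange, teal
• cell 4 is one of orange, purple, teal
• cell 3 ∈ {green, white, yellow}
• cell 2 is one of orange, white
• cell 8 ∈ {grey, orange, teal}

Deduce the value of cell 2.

white

The 8 variables draw from only 8 values {black, green, grey, orange, purple, teal, white, yellow}, so each is used; only cell 8 can be grey, hence cell 8 = grey.
The 2 variables cell 6 and cell 7 are confined to {black, purple}, which locks those values in; drop them from cell 4, cell 5.
cell 4 and cell 5 between them cover only {orange, teal} — a naked pair. Remove those values from cell 1, cell 2.
So cell 2 = white.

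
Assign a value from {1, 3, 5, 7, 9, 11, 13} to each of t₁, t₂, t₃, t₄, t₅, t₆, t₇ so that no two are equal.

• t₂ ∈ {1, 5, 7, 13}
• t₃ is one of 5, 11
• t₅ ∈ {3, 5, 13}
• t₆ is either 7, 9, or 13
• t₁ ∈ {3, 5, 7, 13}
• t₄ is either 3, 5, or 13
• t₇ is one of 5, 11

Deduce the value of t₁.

Among the 7 variables, 1 fits only t₂ (and all 7 values in {1, 3, 5, 7, 9, 11, 13} must be used), so t₂ = 1.
The 6 still-open variables together cover exactly {3, 5, 7, 9, 11, 13} — 6 values for 6 variables — and 9 appears only in t₆'s list, so t₆ = 9.
Among the 5 still-open variables, 7 fits only t₁ (and all 5 values in {3, 5, 7, 11, 13} must be used), so t₁ = 7.

7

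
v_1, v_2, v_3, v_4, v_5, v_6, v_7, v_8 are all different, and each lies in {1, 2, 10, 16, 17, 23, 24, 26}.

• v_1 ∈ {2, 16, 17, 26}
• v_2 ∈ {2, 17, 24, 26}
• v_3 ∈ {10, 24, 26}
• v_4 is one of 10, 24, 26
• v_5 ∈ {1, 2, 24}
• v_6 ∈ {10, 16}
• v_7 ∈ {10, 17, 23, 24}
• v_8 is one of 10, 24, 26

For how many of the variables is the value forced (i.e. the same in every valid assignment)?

3

Among the 8 variables, 1 fits only v_5 (and all 8 values in {1, 2, 10, 16, 17, 23, 24, 26} must be used), so v_5 = 1.
The 7 still-open variables together cover exactly {2, 10, 16, 17, 23, 24, 26} — 7 values for 7 variables — and 23 appears only in v_7's list, so v_7 = 23.
v_3, v_4, v_8 between them cover only {10, 24, 26} — a naked triple. Remove those values from v_1, v_2, v_6.
v_6's domain is down to {16}, so v_6 = 16. So v_1 can't be 16.
Determined: v_5=1, v_6=16, v_7=23. The other variables each still have more than one consistent value. That makes 3.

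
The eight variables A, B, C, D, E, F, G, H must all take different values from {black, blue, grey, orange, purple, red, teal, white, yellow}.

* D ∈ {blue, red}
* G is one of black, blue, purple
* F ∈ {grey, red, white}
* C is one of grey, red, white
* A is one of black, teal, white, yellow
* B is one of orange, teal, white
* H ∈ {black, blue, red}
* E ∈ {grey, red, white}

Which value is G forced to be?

The 3 variables C, E, F are confined to {grey, red, white}, which locks those values in; drop them from A, B, D, H.
That leaves D = blue. Strike blue from G, H.
H's domain is down to {black}, so H = black. Strike black from A, G.
So G = purple.

purple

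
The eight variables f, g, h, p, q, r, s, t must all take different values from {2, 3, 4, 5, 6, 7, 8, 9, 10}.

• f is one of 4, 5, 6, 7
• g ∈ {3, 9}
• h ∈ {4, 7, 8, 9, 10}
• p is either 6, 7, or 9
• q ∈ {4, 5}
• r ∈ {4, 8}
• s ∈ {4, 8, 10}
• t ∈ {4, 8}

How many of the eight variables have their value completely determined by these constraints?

The 8 variables together cover exactly {3, 4, 5, 6, 7, 8, 9, 10} — 8 values for 8 variables — and 3 appears only in g's list, so g = 3.
r and t share exactly the 2 values {4, 8}; by pigeonhole those values go to them, so strike 4, 8 from f, h, q, s.
q's domain is down to {5}, so q = 5. Strike 5 from f.
s has just one choice, so s = 10. Eliminate 10 elsewhere: h.
Determined: g=3, q=5, s=10. The other variables each still have more than one consistent value. That makes 3.

3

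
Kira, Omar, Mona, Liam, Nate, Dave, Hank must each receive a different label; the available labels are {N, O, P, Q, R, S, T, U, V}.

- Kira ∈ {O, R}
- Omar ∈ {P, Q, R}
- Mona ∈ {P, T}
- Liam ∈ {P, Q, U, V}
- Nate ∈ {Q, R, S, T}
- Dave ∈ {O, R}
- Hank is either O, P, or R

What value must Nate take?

Kira and Dave between them cover only {O, R} — a naked pair. Remove those values from Omar, Nate, Hank.
Hank's domain is down to {P}, so Hank = P. Strike P from Omar, Mona, Liam.
Omar must be Q (only option left). Remove Q from Liam, Nate.
Mona must be T (only option left). So Nate can't be T.
So Nate = S.

S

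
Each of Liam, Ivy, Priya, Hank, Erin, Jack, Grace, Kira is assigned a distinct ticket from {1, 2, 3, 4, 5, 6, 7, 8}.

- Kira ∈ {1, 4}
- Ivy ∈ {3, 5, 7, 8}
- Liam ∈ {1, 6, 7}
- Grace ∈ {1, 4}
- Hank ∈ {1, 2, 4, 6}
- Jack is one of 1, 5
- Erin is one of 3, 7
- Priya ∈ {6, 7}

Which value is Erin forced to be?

The 8 variables draw from only 8 values {1, 2, 3, 4, 5, 6, 7, 8}, so each is used; only Hank can be 2, hence Hank = 2.
Among the 7 still-open variables, 8 fits only Ivy (and all 7 values in {1, 3, 4, 5, 6, 7, 8} must be used), so Ivy = 8.
The 6 still-open variables together cover exactly {1, 3, 4, 5, 6, 7} — 6 values for 6 variables — and 3 appears only in Erin's list, so Erin = 3.

3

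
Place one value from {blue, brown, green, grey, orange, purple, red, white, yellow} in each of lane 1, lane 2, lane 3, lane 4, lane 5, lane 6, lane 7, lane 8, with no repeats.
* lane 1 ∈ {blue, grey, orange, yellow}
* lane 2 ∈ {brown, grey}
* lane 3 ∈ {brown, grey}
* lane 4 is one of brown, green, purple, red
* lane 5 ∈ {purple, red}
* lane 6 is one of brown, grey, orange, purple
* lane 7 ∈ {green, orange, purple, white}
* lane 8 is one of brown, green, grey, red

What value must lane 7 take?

white

The 2 variables lane 2 and lane 3 are confined to {brown, grey}, which locks those values in; drop them from lane 1, lane 4, lane 6, lane 8.
lane 4, lane 5, lane 8 share exactly the 3 values {green, purple, red}; by pigeonhole those values go to them, so strike green, purple, red from lane 6, lane 7.
lane 6's domain is down to {orange}, so lane 6 = orange. Strike orange from lane 1, lane 7.
So lane 7 = white.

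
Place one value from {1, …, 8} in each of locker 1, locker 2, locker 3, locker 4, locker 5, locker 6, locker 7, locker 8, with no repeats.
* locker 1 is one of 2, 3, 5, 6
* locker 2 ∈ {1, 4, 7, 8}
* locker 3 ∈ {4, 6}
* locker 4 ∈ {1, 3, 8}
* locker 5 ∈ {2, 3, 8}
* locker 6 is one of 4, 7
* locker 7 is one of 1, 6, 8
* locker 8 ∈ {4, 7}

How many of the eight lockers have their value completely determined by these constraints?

4

Among the 8 variables, 5 fits only locker 1 (and all 8 values in {1, 2, 3, 4, 5, 6, 7, 8} must be used), so locker 1 = 5.
Among the 7 still-open variables, 2 fits only locker 5 (and all 7 values in {1, 2, 3, 4, 6, 7, 8} must be used), so locker 5 = 2.
The 6 still-open variables together cover exactly {1, 3, 4, 6, 7, 8} — 6 values for 6 variables — and 3 appears only in locker 4's list, so locker 4 = 3.
The 2 variables locker 6 and locker 8 are confined to {4, 7}, which locks those values in; drop them from locker 2, locker 3.
locker 3 has just one choice, so locker 3 = 6. So locker 7 can't be 6.
Determined: locker 1=5, locker 3=6, locker 4=3, locker 5=2. The other lockers each still have more than one consistent value. That makes 4.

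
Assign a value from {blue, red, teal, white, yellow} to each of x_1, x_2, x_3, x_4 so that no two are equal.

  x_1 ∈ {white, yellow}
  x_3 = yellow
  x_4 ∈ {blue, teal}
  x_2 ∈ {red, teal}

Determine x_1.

white

x_3 must be yellow (only option left). So x_1 can't be yellow.
So x_1 = white.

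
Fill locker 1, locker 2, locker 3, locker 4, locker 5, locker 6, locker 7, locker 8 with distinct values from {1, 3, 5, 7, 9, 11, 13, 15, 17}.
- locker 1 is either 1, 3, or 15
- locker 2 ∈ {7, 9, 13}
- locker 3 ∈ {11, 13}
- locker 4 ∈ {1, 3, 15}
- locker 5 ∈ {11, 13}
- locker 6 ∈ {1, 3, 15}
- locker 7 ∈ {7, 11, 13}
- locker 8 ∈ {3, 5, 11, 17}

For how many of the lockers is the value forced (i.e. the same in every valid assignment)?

2

locker 3 and locker 5 between them cover only {11, 13} — a naked pair. Remove those values from locker 2, locker 7, locker 8.
locker 7 must be 7 (only option left). Remove 7 from locker 2.
locker 2 has just one choice, so locker 2 = 9.
locker 1, locker 4, locker 6 share exactly the 3 values {1, 3, 15}; by pigeonhole those values go to them, so strike 1, 3, 15 from locker 8.
Determined: locker 2=9, locker 7=7. The other lockers each still have more than one consistent value. That makes 2.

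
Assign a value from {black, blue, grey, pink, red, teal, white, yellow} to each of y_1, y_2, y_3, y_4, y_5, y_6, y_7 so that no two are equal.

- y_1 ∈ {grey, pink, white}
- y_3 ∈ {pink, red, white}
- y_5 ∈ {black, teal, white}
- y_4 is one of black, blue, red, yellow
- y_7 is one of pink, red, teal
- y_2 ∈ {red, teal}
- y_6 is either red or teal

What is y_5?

black

y_2 and y_6 between them cover only {red, teal} — a naked pair. Remove those values from y_3, y_4, y_5, y_7.
y_7 has just one choice, so y_7 = pink. Remove pink from y_1, y_3.
y_3's domain is down to {white}, so y_3 = white. Strike white from y_1, y_5.
So y_5 = black.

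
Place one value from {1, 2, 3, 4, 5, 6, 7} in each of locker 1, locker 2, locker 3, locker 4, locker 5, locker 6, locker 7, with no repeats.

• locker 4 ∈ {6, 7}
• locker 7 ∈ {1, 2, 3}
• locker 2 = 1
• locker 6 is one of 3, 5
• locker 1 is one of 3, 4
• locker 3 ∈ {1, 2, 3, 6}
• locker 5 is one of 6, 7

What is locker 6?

locker 2 must be 1 (only option left). Strike 1 from locker 3, locker 7.
The 6 still-open variables draw from only 6 values {2, 3, 4, 5, 6, 7}, so each is used; only locker 1 can be 4, hence locker 1 = 4.
Among the 5 still-open variables, 5 fits only locker 6 (and all 5 values in {2, 3, 5, 6, 7} must be used), so locker 6 = 5.

5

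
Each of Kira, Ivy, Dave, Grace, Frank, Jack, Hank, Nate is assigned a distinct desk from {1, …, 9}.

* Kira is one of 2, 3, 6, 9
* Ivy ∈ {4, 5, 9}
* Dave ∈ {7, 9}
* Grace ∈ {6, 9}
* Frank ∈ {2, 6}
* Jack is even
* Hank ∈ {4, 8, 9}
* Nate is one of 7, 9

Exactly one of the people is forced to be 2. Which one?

Among the 8 variables, 3 fits only Kira (and all 8 values in {2, 3, 4, 5, 6, 7, 8, 9} must be used), so Kira = 3.
Among the 7 still-open variables, 5 fits only Ivy (and all 7 values in {2, 4, 5, 6, 7, 8, 9} must be used), so Ivy = 5.
The 2 variables Dave and Nate are confined to {7, 9}, which locks those values in; drop them from Grace, Hank.
That leaves Grace = 6. So Frank, Jack can't be 6.
So 2 goes to Frank.

Frank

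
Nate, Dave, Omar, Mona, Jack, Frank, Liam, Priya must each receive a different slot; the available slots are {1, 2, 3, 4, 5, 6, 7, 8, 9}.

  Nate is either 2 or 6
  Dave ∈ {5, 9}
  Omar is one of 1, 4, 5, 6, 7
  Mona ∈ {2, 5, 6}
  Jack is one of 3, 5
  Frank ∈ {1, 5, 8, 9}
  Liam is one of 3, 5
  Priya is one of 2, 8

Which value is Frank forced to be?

Jack and Liam share exactly the 2 values {3, 5}; by pigeonhole those values go to them, so strike 3, 5 from Dave, Omar, Mona, Frank.
That leaves Dave = 9. So Frank can't be 9.
The 2 variables Nate and Mona are confined to {2, 6}, which locks those values in; drop them from Omar, Priya.
Priya must be 8 (only option left). Strike 8 from Frank.
So Frank = 1.

1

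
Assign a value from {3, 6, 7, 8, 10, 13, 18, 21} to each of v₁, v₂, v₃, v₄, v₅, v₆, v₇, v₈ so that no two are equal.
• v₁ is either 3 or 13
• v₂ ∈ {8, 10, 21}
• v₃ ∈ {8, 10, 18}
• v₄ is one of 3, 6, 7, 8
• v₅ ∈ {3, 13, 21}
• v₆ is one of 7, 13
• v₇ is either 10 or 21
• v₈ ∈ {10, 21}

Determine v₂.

The 8 variables together cover exactly {3, 6, 7, 8, 10, 13, 18, 21} — 8 values for 8 variables — and 6 appears only in v₄'s list, so v₄ = 6.
Among the 7 still-open variables, 7 fits only v₆ (and all 7 values in {3, 7, 8, 10, 13, 18, 21} must be used), so v₆ = 7.
The 6 still-open variables together cover exactly {3, 8, 10, 13, 18, 21} — 6 values for 6 variables — and 18 appears only in v₃'s list, so v₃ = 18.
The 5 still-open variables together cover exactly {3, 8, 10, 13, 21} — 5 values for 5 variables — and 8 appears only in v₂'s list, so v₂ = 8.

8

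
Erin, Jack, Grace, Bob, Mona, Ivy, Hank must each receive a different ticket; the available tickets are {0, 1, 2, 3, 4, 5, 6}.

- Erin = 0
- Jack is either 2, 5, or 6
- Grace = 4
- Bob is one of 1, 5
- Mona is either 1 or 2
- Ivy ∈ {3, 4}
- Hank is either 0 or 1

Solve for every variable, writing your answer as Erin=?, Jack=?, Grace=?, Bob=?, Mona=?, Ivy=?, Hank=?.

Erin must be 0 (only option left). Strike 0 from Hank.
That leaves Grace = 4. Strike 4 from Ivy.
Ivy's domain is down to {3}, so Ivy = 3.
Hank has just one choice, so Hank = 1. Eliminate 1 elsewhere: Bob, Mona.
Bob must be 5 (only option left). Remove 5 from Jack.
That leaves Mona = 2. Eliminate 2 elsewhere: Jack.
Jack must be 6 (only option left).

Erin=0, Jack=6, Grace=4, Bob=5, Mona=2, Ivy=3, Hank=1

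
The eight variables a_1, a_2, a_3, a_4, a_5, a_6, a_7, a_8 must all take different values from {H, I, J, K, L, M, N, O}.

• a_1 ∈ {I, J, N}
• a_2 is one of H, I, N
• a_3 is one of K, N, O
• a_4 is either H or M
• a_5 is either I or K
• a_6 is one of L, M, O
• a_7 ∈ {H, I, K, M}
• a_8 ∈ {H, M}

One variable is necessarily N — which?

The 8 variables together cover exactly {H, I, J, K, L, M, N, O} — 8 values for 8 variables — and J appears only in a_1's list, so a_1 = J.
The 7 still-open variables together cover exactly {H, I, K, L, M, N, O} — 7 values for 7 variables — and L appears only in a_6's list, so a_6 = L.
The 6 still-open variables draw from only 6 values {H, I, K, M, N, O}, so each is used; only a_3 can be O, hence a_3 = O.
Among the 5 still-open variables, N fits only a_2 (and all 5 values in {H, I, K, M, N} must be used), so a_2 = N.

a_2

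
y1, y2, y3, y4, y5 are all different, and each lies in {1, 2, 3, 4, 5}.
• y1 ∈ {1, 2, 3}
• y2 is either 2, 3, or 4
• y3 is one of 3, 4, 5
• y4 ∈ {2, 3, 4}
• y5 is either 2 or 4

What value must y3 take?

5

The 5 variables together cover exactly {1, 2, 3, 4, 5} — 5 values for 5 variables — and 1 appears only in y1's list, so y1 = 1.
The 4 still-open variables together cover exactly {2, 3, 4, 5} — 4 values for 4 variables — and 5 appears only in y3's list, so y3 = 5.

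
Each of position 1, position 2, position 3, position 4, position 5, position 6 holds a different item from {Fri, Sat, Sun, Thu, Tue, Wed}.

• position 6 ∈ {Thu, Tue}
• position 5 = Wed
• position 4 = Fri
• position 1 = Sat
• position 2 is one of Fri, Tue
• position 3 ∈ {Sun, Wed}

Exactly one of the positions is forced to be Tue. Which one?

position 1 has just one choice, so position 1 = Sat.
That leaves position 4 = Fri. Strike Fri from position 2.
So Tue goes to position 2.

position 2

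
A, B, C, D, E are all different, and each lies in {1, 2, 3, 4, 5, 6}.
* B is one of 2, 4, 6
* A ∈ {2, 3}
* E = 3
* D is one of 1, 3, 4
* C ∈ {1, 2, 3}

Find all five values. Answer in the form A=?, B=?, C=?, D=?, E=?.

A=2, B=6, C=1, D=4, E=3

E has just one choice, so E = 3. Remove 3 from A, C, D.
A has just one choice, so A = 2. So B, C can't be 2.
C's domain is down to {1}, so C = 1. Eliminate 1 elsewhere: D.
D must be 4 (only option left). Eliminate 4 elsewhere: B.
That leaves B = 6.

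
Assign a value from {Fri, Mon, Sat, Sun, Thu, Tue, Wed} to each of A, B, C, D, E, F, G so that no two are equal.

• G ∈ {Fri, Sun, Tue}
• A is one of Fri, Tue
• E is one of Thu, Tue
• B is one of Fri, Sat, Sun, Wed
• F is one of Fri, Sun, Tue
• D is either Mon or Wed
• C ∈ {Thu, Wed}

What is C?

Wed

The 7 variables together cover exactly {Fri, Mon, Sat, Sun, Thu, Tue, Wed} — 7 values for 7 variables — and Mon appears only in D's list, so D = Mon.
The 6 still-open variables draw from only 6 values {Fri, Sat, Sun, Thu, Tue, Wed}, so each is used; only B can be Sat, hence B = Sat.
The 5 still-open variables together cover exactly {Fri, Sun, Thu, Tue, Wed} — 5 values for 5 variables — and Wed appears only in C's list, so C = Wed.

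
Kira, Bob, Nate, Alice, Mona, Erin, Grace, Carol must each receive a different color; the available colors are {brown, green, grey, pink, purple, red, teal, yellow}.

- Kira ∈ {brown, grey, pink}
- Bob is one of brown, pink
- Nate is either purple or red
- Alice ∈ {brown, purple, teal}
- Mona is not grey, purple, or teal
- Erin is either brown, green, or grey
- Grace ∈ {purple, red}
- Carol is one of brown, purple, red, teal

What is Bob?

The 8 variables together cover exactly {brown, green, grey, pink, purple, red, teal, yellow} — 8 values for 8 variables — and yellow appears only in Mona's list, so Mona = yellow.
The 7 still-open variables together cover exactly {brown, green, grey, pink, purple, red, teal} — 7 values for 7 variables — and green appears only in Erin's list, so Erin = green.
Among the 6 still-open variables, grey fits only Kira (and all 6 values in {brown, grey, pink, purple, red, teal} must be used), so Kira = grey.
Among the 5 still-open variables, pink fits only Bob (and all 5 values in {brown, pink, purple, red, teal} must be used), so Bob = pink.

pink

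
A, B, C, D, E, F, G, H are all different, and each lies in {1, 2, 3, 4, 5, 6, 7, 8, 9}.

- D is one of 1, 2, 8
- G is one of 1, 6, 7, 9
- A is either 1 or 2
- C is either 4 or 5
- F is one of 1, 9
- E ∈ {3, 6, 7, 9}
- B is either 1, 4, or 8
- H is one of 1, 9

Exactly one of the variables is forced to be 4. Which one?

F and H between them cover only {1, 9} — a naked pair. Remove those values from A, B, D, E, G.
A has just one choice, so A = 2. So D can't be 2.
D has just one choice, so D = 8. So B can't be 8.
So 4 goes to B.

B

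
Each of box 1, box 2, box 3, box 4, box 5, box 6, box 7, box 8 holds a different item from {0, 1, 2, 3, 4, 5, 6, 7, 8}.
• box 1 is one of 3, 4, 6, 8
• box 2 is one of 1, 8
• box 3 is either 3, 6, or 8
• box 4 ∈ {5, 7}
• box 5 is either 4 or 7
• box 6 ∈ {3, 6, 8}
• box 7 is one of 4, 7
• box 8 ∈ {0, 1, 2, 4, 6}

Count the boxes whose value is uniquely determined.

2

box 5 and box 7 between them cover only {4, 7} — a naked pair. Remove those values from box 1, box 4, box 8.
box 4's domain is down to {5}, so box 4 = 5.
The 3 variables box 1, box 3, box 6 are confined to {3, 6, 8}, which locks those values in; drop them from box 2, box 8.
That leaves box 2 = 1. So box 8 can't be 1.
Determined: box 2=1, box 4=5. The other boxes each still have more than one consistent value. That makes 2.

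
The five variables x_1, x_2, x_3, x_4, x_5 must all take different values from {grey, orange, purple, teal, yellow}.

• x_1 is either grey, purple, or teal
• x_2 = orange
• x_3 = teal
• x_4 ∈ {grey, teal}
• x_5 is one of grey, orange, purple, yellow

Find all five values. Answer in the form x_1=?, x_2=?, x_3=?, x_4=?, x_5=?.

x_1=purple, x_2=orange, x_3=teal, x_4=grey, x_5=yellow

x_2's domain is down to {orange}, so x_2 = orange. So x_5 can't be orange.
x_3's domain is down to {teal}, so x_3 = teal. Eliminate teal elsewhere: x_1, x_4.
That leaves x_4 = grey. So x_1, x_5 can't be grey.
x_1's domain is down to {purple}, so x_1 = purple. So x_5 can't be purple.
x_5 has just one choice, so x_5 = yellow.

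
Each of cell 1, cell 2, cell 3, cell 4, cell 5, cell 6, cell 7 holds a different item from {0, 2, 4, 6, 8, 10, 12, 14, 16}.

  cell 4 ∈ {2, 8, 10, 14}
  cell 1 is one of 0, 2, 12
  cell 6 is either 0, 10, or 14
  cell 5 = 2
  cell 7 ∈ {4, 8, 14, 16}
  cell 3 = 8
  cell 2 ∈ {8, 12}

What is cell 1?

0

cell 3 has just one choice, so cell 3 = 8. So cell 2, cell 4, cell 7 can't be 8.
cell 5 has just one choice, so cell 5 = 2. Remove 2 from cell 1, cell 4.
cell 2 must be 12 (only option left). Remove 12 from cell 1.
So cell 1 = 0.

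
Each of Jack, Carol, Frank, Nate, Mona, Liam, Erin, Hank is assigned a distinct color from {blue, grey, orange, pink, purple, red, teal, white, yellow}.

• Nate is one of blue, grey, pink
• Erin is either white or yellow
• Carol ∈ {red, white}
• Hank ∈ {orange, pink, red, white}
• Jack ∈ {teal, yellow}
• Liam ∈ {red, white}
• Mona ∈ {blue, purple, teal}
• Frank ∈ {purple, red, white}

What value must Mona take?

blue

Carol and Liam share exactly the 2 values {red, white}; by pigeonhole those values go to them, so strike red, white from Frank, Erin, Hank.
Frank has just one choice, so Frank = purple. Eliminate purple elsewhere: Mona.
Erin has just one choice, so Erin = yellow. So Jack can't be yellow.
That leaves Jack = teal. Eliminate teal elsewhere: Mona.
So Mona = blue.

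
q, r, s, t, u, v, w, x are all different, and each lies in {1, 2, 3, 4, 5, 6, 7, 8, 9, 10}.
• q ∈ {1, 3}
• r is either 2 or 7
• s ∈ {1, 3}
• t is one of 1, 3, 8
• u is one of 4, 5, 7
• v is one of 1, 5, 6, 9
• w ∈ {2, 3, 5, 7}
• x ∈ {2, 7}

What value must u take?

4

q and s between them cover only {1, 3} — a naked pair. Remove those values from t, v, w.
t's domain is down to {8}, so t = 8.
The 2 variables r and x are confined to {2, 7}, which locks those values in; drop them from u, w.
w has just one choice, so w = 5. Remove 5 from u, v.
So u = 4.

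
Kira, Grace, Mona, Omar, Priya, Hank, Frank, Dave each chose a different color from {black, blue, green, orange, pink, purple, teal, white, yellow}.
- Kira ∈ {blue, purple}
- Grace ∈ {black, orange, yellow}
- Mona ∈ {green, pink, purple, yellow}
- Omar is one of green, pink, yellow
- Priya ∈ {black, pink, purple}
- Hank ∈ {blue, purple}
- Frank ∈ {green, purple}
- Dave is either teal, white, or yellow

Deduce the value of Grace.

Kira and Hank between them cover only {blue, purple} — a naked pair. Remove those values from Mona, Priya, Frank.
Frank has just one choice, so Frank = green. Eliminate green elsewhere: Mona, Omar.
The 2 variables Mona and Omar are confined to {pink, yellow}, which locks those values in; drop them from Grace, Priya, Dave.
Priya's domain is down to {black}, so Priya = black. Eliminate black elsewhere: Grace.
So Grace = orange.

orange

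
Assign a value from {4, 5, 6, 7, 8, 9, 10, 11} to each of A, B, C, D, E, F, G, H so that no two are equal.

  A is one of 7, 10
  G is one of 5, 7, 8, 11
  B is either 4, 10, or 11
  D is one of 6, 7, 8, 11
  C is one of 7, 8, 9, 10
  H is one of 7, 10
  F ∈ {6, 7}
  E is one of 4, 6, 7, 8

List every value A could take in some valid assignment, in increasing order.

Among the 8 variables, 5 fits only G (and all 8 values in {4, 5, 6, 7, 8, 9, 10, 11} must be used), so G = 5.
Among the 7 still-open variables, 9 fits only C (and all 7 values in {4, 6, 7, 8, 9, 10, 11} must be used), so C = 9.
A and H between them cover only {7, 10} — a naked pair. Remove those values from B, D, E, F.
F's domain is down to {6}, so F = 6. Eliminate 6 elsewhere: D, E.
No further eliminations apply; A can still be any of 7, 10.

7, 10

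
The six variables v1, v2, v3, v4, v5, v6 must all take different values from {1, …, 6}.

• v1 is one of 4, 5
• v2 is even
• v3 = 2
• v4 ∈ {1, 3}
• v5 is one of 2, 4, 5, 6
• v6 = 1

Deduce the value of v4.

v3 has just one choice, so v3 = 2. So v2, v5 can't be 2.
That leaves v6 = 1. Strike 1 from v4.
So v4 = 3.

3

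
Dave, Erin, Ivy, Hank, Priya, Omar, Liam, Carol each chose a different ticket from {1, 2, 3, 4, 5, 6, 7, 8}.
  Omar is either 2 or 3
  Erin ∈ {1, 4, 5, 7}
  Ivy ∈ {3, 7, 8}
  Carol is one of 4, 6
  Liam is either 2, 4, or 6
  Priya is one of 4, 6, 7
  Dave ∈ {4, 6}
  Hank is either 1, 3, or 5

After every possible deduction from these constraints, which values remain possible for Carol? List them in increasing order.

The 8 variables draw from only 8 values {1, 2, 3, 4, 5, 6, 7, 8}, so each is used; only Ivy can be 8, hence Ivy = 8.
The 2 variables Dave and Carol are confined to {4, 6}, which locks those values in; drop them from Erin, Priya, Liam.
That leaves Priya = 7. Eliminate 7 elsewhere: Erin.
Liam must be 2 (only option left). Remove 2 from Omar.
Omar has just one choice, so Omar = 3. Strike 3 from Hank.
No further eliminations apply; Carol can still be any of 4, 6.

4, 6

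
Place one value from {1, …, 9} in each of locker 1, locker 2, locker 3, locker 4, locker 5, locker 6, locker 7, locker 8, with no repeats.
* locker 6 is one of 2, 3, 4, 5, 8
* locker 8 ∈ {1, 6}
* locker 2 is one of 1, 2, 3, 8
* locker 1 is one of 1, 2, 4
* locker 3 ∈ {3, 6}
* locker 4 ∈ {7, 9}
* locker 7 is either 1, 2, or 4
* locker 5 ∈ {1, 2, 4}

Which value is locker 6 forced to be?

5

locker 1, locker 5, locker 7 between them cover only {1, 2, 4} — a naked triple. Remove those values from locker 2, locker 6, locker 8.
locker 8's domain is down to {6}, so locker 8 = 6. Remove 6 from locker 3.
locker 3's domain is down to {3}, so locker 3 = 3. Eliminate 3 elsewhere: locker 2, locker 6.
locker 2 has just one choice, so locker 2 = 8. Strike 8 from locker 6.
So locker 6 = 5.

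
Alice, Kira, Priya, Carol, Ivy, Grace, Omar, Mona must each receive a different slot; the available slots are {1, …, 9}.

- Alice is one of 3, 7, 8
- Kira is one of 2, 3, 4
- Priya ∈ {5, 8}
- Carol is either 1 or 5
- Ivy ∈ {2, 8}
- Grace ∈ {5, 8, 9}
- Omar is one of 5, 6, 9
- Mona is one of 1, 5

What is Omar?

Carol and Mona share exactly the 2 values {1, 5}; by pigeonhole those values go to them, so strike 1, 5 from Priya, Grace, Omar.
Priya must be 8 (only option left). So Alice, Ivy, Grace can't be 8.
Ivy has just one choice, so Ivy = 2. Eliminate 2 elsewhere: Kira.
That leaves Grace = 9. Remove 9 from Omar.
So Omar = 6.

6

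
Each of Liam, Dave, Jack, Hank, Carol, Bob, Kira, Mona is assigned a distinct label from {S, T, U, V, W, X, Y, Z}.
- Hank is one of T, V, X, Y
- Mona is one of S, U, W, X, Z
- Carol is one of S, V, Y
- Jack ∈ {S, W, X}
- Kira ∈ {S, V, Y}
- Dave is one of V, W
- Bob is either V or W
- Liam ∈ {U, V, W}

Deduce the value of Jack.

X

The 8 variables together cover exactly {S, T, U, V, W, X, Y, Z} — 8 values for 8 variables — and T appears only in Hank's list, so Hank = T.
The 7 still-open variables draw from only 7 values {S, U, V, W, X, Y, Z}, so each is used; only Mona can be Z, hence Mona = Z.
Among the 6 still-open variables, U fits only Liam (and all 6 values in {S, U, V, W, X, Y} must be used), so Liam = U.
The 5 still-open variables together cover exactly {S, V, W, X, Y} — 5 values for 5 variables — and X appears only in Jack's list, so Jack = X.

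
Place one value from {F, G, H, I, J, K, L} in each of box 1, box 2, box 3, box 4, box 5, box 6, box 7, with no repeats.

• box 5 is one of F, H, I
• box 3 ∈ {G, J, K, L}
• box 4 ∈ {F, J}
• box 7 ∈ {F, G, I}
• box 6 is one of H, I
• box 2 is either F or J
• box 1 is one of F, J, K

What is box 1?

K

Among the 7 variables, L fits only box 3 (and all 7 values in {F, G, H, I, J, K, L} must be used), so box 3 = L.
The 6 still-open variables together cover exactly {F, G, H, I, J, K} — 6 values for 6 variables — and G appears only in box 7's list, so box 7 = G.
The 5 still-open variables together cover exactly {F, H, I, J, K} — 5 values for 5 variables — and K appears only in box 1's list, so box 1 = K.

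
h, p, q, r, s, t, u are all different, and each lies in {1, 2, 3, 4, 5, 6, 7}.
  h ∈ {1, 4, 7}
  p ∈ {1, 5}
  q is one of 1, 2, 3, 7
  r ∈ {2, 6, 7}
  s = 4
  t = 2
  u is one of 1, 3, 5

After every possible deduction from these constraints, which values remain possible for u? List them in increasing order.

1, 3, 5

s has just one choice, so s = 4. Eliminate 4 elsewhere: h.
t has just one choice, so t = 2. Remove 2 from q, r.
The 5 still-open variables draw from only 5 values {1, 3, 5, 6, 7}, so each is used; only r can be 6, hence r = 6.
No further eliminations apply; u can still be any of 1, 3, 5.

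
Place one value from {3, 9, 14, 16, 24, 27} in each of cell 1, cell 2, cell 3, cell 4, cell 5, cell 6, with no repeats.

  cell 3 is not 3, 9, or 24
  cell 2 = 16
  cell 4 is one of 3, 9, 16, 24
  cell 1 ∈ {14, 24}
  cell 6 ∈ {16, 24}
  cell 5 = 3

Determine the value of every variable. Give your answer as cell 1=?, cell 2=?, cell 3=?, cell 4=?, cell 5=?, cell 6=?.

cell 2 must be 16 (only option left). Strike 16 from cell 3, cell 4, cell 6.
That leaves cell 5 = 3. Eliminate 3 elsewhere: cell 4.
That leaves cell 6 = 24. Eliminate 24 elsewhere: cell 1, cell 4.
cell 1 has just one choice, so cell 1 = 14. Eliminate 14 elsewhere: cell 3.
cell 3 has just one choice, so cell 3 = 27.
cell 4 must be 9 (only option left).

cell 1=14, cell 2=16, cell 3=27, cell 4=9, cell 5=3, cell 6=24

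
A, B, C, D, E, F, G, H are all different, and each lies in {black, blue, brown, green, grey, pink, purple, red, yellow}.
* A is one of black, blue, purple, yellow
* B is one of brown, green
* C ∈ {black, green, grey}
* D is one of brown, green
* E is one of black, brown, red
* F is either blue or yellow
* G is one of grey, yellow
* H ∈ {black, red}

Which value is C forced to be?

grey

The 8 variables together cover exactly {black, blue, brown, green, grey, purple, red, yellow} — 8 values for 8 variables — and purple appears only in A's list, so A = purple.
The 7 still-open variables draw from only 7 values {black, blue, brown, green, grey, red, yellow}, so each is used; only F can be blue, hence F = blue.
The 6 still-open variables draw from only 6 values {black, brown, green, grey, red, yellow}, so each is used; only G can be yellow, hence G = yellow.
Among the 5 still-open variables, grey fits only C (and all 5 values in {black, brown, green, grey, red} must be used), so C = grey.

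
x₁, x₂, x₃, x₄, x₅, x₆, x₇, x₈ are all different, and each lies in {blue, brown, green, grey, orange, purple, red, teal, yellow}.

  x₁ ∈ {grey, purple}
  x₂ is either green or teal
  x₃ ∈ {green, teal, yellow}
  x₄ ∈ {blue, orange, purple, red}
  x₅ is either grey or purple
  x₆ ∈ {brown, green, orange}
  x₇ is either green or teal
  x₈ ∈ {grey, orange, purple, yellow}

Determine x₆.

x₁ and x₅ between them cover only {grey, purple} — a naked pair. Remove those values from x₄, x₈.
The 2 variables x₂ and x₇ are confined to {green, teal}, which locks those values in; drop them from x₃, x₆.
x₃'s domain is down to {yellow}, so x₃ = yellow. So x₈ can't be yellow.
x₈'s domain is down to {orange}, so x₈ = orange. Remove orange from x₄, x₆.
So x₆ = brown.

brown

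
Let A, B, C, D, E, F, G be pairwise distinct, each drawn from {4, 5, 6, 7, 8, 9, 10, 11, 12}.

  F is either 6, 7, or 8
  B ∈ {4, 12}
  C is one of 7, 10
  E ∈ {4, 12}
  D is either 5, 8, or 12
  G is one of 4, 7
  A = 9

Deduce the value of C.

10

A's domain is down to {9}, so A = 9.
The 2 variables B and E are confined to {4, 12}, which locks those values in; drop them from D, G.
G's domain is down to {7}, so G = 7. Remove 7 from C, F.
So C = 10.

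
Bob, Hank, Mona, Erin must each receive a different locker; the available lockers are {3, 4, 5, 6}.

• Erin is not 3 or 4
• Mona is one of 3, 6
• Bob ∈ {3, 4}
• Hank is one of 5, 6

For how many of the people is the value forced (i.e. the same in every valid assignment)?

2

The 4 variables draw from only 4 values {3, 4, 5, 6}, so each is used; only Bob can be 4, hence Bob = 4.
The 3 still-open variables together cover exactly {3, 5, 6} — 3 values for 3 variables — and 3 appears only in Mona's list, so Mona = 3.
Determined: Bob=4, Mona=3. The other people each still have more than one consistent value. That makes 2.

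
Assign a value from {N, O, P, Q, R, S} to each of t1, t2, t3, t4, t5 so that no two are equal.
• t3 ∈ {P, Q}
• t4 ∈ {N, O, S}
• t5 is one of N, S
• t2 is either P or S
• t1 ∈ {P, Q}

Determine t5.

N

The 5 variables draw from only 5 values {N, O, P, Q, S}, so each is used; only t4 can be O, hence t4 = O.
The 4 still-open variables together cover exactly {N, P, Q, S} — 4 values for 4 variables — and N appears only in t5's list, so t5 = N.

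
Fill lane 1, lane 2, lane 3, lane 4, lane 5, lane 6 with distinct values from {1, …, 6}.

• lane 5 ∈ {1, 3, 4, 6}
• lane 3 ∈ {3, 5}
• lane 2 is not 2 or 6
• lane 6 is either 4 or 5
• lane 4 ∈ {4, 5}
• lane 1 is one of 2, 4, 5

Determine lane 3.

The 6 variables draw from only 6 values {1, 2, 3, 4, 5, 6}, so each is used; only lane 1 can be 2, hence lane 1 = 2.
The 5 still-open variables draw from only 5 values {1, 3, 4, 5, 6}, so each is used; only lane 5 can be 6, hence lane 5 = 6.
Among the 4 still-open variables, 1 fits only lane 2 (and all 4 values in {1, 3, 4, 5} must be used), so lane 2 = 1.
The 3 still-open variables together cover exactly {3, 4, 5} — 3 values for 3 variables — and 3 appears only in lane 3's list, so lane 3 = 3.

3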